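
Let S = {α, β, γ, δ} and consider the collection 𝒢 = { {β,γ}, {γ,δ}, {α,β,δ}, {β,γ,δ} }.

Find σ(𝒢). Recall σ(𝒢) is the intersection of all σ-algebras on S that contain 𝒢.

Seed the family with 𝒢 together with ∅ and S: { {}, {β,γ}, {γ,δ}, {α,β,δ}, {β,γ,δ}, S }.
Step 1. New:
  {α}  = S∖{β,γ,δ}
  {γ}  = S∖{α,β,δ}
  {α,β}  = S∖{γ,δ}
  {α,δ}  = S∖{β,γ}
  — 10 sets.
Step 2: 3 new —
  {α,γ}  = {γ} ∪ {α}
  {α,β,γ}  = {α,β} ∪ {γ}
  {α,γ,δ}  = {γ,δ} ∪ {α,δ}
  — 13 sets.
Step 3 (3 new):
  {β}  = S∖{α,γ,δ}
  {δ}  = S∖{α,β,γ}
  {β,δ}  = S∖{α,γ}
  — 16 sets.
Step 4 adds nothing — fixpoint reached.

|σ(𝒢)| = 16.  σ(𝒢) = { {}, {α}, {β}, {γ}, {δ}, {α,β}, {α,γ}, {α,δ}, {β,γ}, {β,δ}, {γ,δ}, {α,β,γ}, {α,β,δ}, {α,γ,δ}, {β,γ,δ}, S }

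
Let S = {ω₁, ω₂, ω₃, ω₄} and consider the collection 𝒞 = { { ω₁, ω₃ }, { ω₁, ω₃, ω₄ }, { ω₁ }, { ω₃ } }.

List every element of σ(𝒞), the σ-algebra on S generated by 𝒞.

σ(𝒞) (16 sets): { ∅, { ω₁ }, { ω₂ }, { ω₃ }, { ω₄ }, { ω₁, ω₂ }, { ω₁, ω₃ }, { ω₁, ω₄ }, { ω₂, ω₃ }, { ω₂, ω₄ }, { ω₃, ω₄ }, { ω₁, ω₂, ω₃ }, { ω₁, ω₂, ω₄ }, { ω₁, ω₃, ω₄ }, { ω₂, ω₃, ω₄ }, S }

Derivation:
Seed the family with 𝒞 together with ∅ and S: { ∅, { ω₁ }, { ω₃ }, { ω₁, ω₃ }, { ω₁, ω₃, ω₄ }, S }.
Iteration 1: 4 new —
  { ω₂ }  = { ω₁, ω₃, ω₄ }ᶜ
  { ω₂, ω₄ }  = { ω₁, ω₃ }ᶜ
  { ω₁, ω₂, ω₄ }  = { ω₃ }ᶜ
  { ω₂, ω₃, ω₄ }  = { ω₁ }ᶜ
Iteration 2: 3 new —
  { ω₁, ω₂ }  = { ω₂ } ∪ { ω₁ }
  { ω₂, ω₃ }  = { ω₂ } ∪ { ω₃ }
  { ω₁, ω₂, ω₃ }  = { ω₂ } ∪ { ω₁, ω₃ }
Iteration 3 (3 new):
  { ω₄ }  = { ω₁, ω₂, ω₃ }ᶜ
  { ω₁, ω₄ }  = { ω₂, ω₃ }ᶜ
  { ω₃, ω₄ }  = { ω₁, ω₂ }ᶜ
Iteration 4: no new sets; the family is a σ-algebra.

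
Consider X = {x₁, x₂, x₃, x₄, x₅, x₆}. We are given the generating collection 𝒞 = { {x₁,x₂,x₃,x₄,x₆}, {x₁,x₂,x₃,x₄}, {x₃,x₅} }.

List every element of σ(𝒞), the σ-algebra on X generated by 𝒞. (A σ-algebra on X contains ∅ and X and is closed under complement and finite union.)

Begin from { {}, {x₃,x₅}, {x₁,x₂,x₃,x₄}, {x₁,x₂,x₃,x₄,x₆}, X } (that is, 𝒞 plus ∅ and X).
Step 1: +4 →
  {x₅}  = X∖{x₁,x₂,x₃,x₄,x₆}
  {x₅,x₆}  = X∖{x₁,x₂,x₃,x₄}
  {x₁,x₂,x₄,x₆}  = X∖{x₃,x₅}
  {x₁,x₂,x₃,x₄,x₅}  = {x₃,x₅} ∪ {x₁,x₂,x₃,x₄}
Step 2: 3 new —
  {x₆}  = X∖{x₁,x₂,x₃,x₄,x₅}
  {x₃,x₅,x₆}  = {x₅,x₆} ∪ {x₃,x₅}
  {x₁,x₂,x₄,x₅,x₆}  = {x₁,x₂,x₄,x₆} ∪ {x₅,x₆}
Step 3. New:
  {x₃}  = X∖{x₁,x₂,x₄,x₅,x₆}
  {x₁,x₂,x₄}  = X∖{x₃,x₅,x₆}
Step 4. New:
  {x₃,x₆}  = {x₃} ∪ {x₆}
  {x₁,x₂,x₄,x₅}  = {x₁,x₂,x₄} ∪ {x₅}
Step 5: stable.

Hence σ(𝒞) has 16 members: { {}, {x₃}, {x₅}, {x₆}, {x₃,x₅}, {x₃,x₆}, {x₅,x₆}, {x₁,x₂,x₄}, {x₃,x₅,x₆}, {x₁,x₂,x₃,x₄}, {x₁,x₂,x₄,x₅}, {x₁,x₂,x₄,x₆}, {x₁,x₂,x₃,x₄,x₅}, {x₁,x₂,x₃,x₄,x₆}, {x₁,x₂,x₄,x₅,x₆}, X }.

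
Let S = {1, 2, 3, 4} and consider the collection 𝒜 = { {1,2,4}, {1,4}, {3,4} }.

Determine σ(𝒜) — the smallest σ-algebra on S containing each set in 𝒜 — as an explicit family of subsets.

σ(𝒜) (16 sets): { {}, {1}, {2}, {3}, {4}, {1,2}, {1,3}, {1,4}, {2,3}, {2,4}, {3,4}, {1,2,3}, {1,2,4}, {1,3,4}, {2,3,4}, S }

Working:
Start: 𝒜 ∪ {∅, S} = { {}, {1,4}, {3,4}, {1,2,4}, S }.
Step 1: 4 new —
  {3}  = {1,2,4}ᶜ
  {1,2}  = {3,4}ᶜ
  {2,3}  = {1,4}ᶜ
  {1,3,4}  = {3,4} ∪ {1,4}
  |family| = 9
Step 2 adds 3:
  {2}  = {1,3,4}ᶜ
  {1,2,3}  = {1,2} ∪ {3}
  {2,3,4}  = {3,4} ∪ {2,3}
  |family| = 12
Step 3 (2 new):
  {1}  = {2,3,4}ᶜ
  {4}  = {1,2,3}ᶜ
  |family| = 14
Step 4: 2 new —
  {1,3}  = {3} ∪ {1}
  {2,4}  = {4} ∪ {2}
  |family| = 16
Step 5: stable.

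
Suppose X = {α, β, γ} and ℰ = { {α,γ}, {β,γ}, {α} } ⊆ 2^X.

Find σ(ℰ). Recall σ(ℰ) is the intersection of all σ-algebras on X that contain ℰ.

σ(ℰ) = { {}, {α}, {β}, {γ}, {α,β}, {α,γ}, {β,γ}, X }

Trace:
Seed the family with ℰ together with ∅ and X: { {}, {α}, {α,γ}, {β,γ}, X }.
Step 1: +1 →
  {β}  = X∖{α,γ}
  [6 total]
Step 2. New:
  {α,β}  = {β} ∪ {α}
  [7 total]
Step 3: +1 →
  {γ}  = X∖{α,β}
  [8 total]
Step 4: stable.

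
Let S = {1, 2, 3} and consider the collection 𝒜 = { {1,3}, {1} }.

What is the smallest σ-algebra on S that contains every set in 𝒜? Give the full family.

Start: 𝒜 ∪ {∅, S} = { ∅, {1}, {1,3}, S }.
Pass 1: 2 new —
  {2}  = complement {1,3}
  {2,3}  = complement {1}
  [6 total]
Pass 2 adds 1:
  {1,2}  = {2} ∪ {1}
  [7 total]
Pass 3: +1 →
  {3}  = complement {1,2}
  [8 total]
After Pass 4 the family is unchanged; done.

Therefore σ(𝒜) = { ∅, {1}, {2}, {3}, {1,2}, {1,3}, {2,3}, S } (|σ(𝒜)| = 8).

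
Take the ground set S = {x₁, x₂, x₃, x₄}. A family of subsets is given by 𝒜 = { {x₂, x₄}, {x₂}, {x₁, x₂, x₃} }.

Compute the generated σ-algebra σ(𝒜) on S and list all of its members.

σ(𝒜) (8 sets): { {}, {x₂}, {x₄}, {x₁, x₃}, {x₂, x₄}, {x₁, x₂, x₃}, {x₁, x₃, x₄}, S }

Derivation:
Initial family (5 sets): { {}, {x₂}, {x₂, x₄}, {x₁, x₂, x₃}, S }.
Iteration 1: 3 new —
  {x₄}  = {x₁, x₂, x₃}ᶜ
  {x₁, x₃}  = {x₂, x₄}ᶜ
  {x₁, x₃, x₄}  = {x₂}ᶜ
  (now 8)
Iteration 2: closed — nothing new.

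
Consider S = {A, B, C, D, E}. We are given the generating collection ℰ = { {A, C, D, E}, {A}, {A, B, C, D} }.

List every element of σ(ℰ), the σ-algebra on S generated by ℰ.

σ(ℰ) (16 sets): { {}, {A}, {B}, {E}, {A, B}, {A, E}, {B, E}, {C, D}, {A, B, E}, {A, C, D}, {B, C, D}, {C, D, E}, {A, B, C, D}, {A, C, D, E}, {B, C, D, E}, S }

Check:
Begin from { {}, {A}, {A, B, C, D}, {A, C, D, E}, S } (that is, ℰ plus ∅ and S).
Iteration 1 (3 new):
  {B}  = ᶜ of {A, C, D, E}
  {E}  = ᶜ of {A, B, C, D}
  {B, C, D, E}  = ᶜ of {A}
  (now 8)
Iteration 2 (3 new):
  {A, B}  = {B} ∪ {A}
  {A, E}  = {E} ∪ {A}
  {B, E}  = {B} ∪ {E}
  (now 11)
Iteration 3 adds 4:
  {A, B, E}  = {B, E} ∪ {A, B}
  {A, C, D}  = ᶜ of {B, E}
  {B, C, D}  = ᶜ of {A, E}
  {C, D, E}  = ᶜ of {A, B}
  (now 15)
Iteration 4 (1 new):
  {C, D}  = ᶜ of {A, B, E}
  (now 16)
Iteration 5: stable.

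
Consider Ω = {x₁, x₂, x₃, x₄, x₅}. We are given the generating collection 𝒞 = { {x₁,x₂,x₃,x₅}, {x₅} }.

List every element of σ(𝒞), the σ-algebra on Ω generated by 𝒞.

|σ(𝒞)| = 8.  σ(𝒞) = { {}, {x₄}, {x₅}, {x₄,x₅}, {x₁,x₂,x₃}, {x₁,x₂,x₃,x₄}, {x₁,x₂,x₃,x₅}, Ω }

Working:
Take S₀ = 𝒞 ∪ {∅, Ω} = { {}, {x₅}, {x₁,x₂,x₃,x₅}, Ω }.
Step 1. New:
  {x₄}  = ᶜ of {x₁,x₂,x₃,x₅}
  {x₁,x₂,x₃,x₄}  = ᶜ of {x₅}
Step 2: +1 →
  {x₄,x₅}  = {x₄} ∪ {x₅}
Step 3 adds 1:
  {x₁,x₂,x₃}  = ᶜ of {x₄,x₅}
Step 4: closed — nothing new.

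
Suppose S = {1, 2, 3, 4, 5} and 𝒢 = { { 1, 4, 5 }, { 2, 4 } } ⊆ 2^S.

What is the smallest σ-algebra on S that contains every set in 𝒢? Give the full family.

Begin from { {  }, { 2, 4 }, { 1, 4, 5 }, S } (that is, 𝒢 plus ∅ and S).
Step 1: +3 →
  { 2, 3 }  = S∖{ 1, 4, 5 }
  { 1, 3, 5 }  = S∖{ 2, 4 }
  { 1, 2, 4, 5 }  = { 2, 4 } ∪ { 1, 4, 5 }
Step 2: 4 new —
  { 3 }  = S∖{ 1, 2, 4, 5 }
  { 2, 3, 4 }  = { 2, 3 } ∪ { 2, 4 }
  { 1, 2, 3, 5 }  = { 2, 3 } ∪ { 1, 3, 5 }
  { 1, 3, 4, 5 }  = { 1, 4, 5 } ∪ { 1, 3, 5 }
Step 3 (3 new):
  { 2 }  = S∖{ 1, 3, 4, 5 }
  { 4 }  = S∖{ 1, 2, 3, 5 }
  { 1, 5 }  = S∖{ 2, 3, 4 }
Step 4 (2 new):
  { 3, 4 }  = { 3 } ∪ { 4 }
  { 1, 2, 5 }  = { 1, 5 } ∪ { 2 }
After Step 5 the family is unchanged; done.

|σ(𝒢)| = 16.  σ(𝒢) = { {  }, { 2 }, { 3 }, { 4 }, { 1, 5 }, { 2, 3 }, { 2, 4 }, { 3, 4 }, { 1, 2, 5 }, { 1, 3, 5 }, { 1, 4, 5 }, { 2, 3, 4 }, { 1, 2, 3, 5 }, { 1, 2, 4, 5 }, { 1, 3, 4, 5 }, S }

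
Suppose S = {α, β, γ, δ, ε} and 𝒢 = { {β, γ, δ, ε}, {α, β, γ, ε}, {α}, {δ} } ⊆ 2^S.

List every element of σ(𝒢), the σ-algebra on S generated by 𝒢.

Answer: σ(𝒢) = { {}, {α}, {δ}, {α, δ}, {β, γ, ε}, {α, β, γ, ε}, {β, γ, δ, ε}, S }

Check:
Begin from { {}, {α}, {δ}, {α, β, γ, ε}, {β, γ, δ, ε}, S } (that is, 𝒢 plus ∅ and S).
Round 1: +1 →
  {α, δ}  = {δ} ∪ {α}
Round 2. New:
  {β, γ, ε}  = complement {α, δ}
Round 3: closed — nothing new.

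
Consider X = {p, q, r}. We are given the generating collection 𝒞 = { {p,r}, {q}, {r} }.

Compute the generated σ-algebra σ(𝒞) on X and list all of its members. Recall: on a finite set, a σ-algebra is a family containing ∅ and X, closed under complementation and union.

Take S₀ = 𝒞 ∪ {∅, X} = { ∅, {q}, {r}, {p,r}, X }.
Round 1 (2 new):
  {p,q}  = {r}ᶜ
  {q,r}  = {r} ∪ {q}
  |family| = 7
Round 2 adds 1:
  {p}  = {q,r}ᶜ
  |family| = 8
Round 3: already closed under ᶜ and ∪.

|σ(𝒞)| = 8.  σ(𝒞) = { ∅, {p}, {q}, {r}, {p,q}, {p,r}, {q,r}, X }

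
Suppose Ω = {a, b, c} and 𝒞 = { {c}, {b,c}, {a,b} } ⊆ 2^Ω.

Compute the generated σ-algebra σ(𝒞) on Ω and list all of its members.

Initial family (5 sets): { ∅, {c}, {a,b}, {b,c}, Ω }.
Step 1: +1 →
  {a}  = Ω∖{b,c}
Step 2 adds 1:
  {a,c}  = {c} ∪ {a}
Step 3. New:
  {b}  = Ω∖{a,c}
Step 4 adds nothing — fixpoint reached.

Hence σ(𝒞) has 8 members: { ∅, {a}, {b}, {c}, {a,b}, {a,c}, {b,c}, Ω }.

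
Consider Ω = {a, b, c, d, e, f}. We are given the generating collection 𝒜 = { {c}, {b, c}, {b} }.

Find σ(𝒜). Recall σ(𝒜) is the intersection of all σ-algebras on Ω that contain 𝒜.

|σ(𝒜)| = 8.  σ(𝒜) = { {}, {b}, {c}, {b, c}, {a, d, e, f}, {a, b, d, e, f}, {a, c, d, e, f}, Ω }

Derivation:
Seed the family with 𝒜 together with ∅ and Ω: { {}, {b}, {c}, {b, c}, Ω }.
Pass 1: +3 →
  {a, d, e, f}  = Ω∖{b, c}
  {a, b, d, e, f}  = Ω∖{c}
  {a, c, d, e, f}  = Ω∖{b}
  [8 total]
Pass 2: stable.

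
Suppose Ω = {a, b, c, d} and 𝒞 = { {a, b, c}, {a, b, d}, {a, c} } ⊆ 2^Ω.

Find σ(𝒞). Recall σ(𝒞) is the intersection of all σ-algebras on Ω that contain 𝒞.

Initial family (5 sets): { {}, {a, c}, {a, b, c}, {a, b, d}, Ω }.
Round 1: 3 new —
  {c}  = ᶜ of {a, b, d}
  {d}  = ᶜ of {a, b, c}
  {b, d}  = ᶜ of {a, c}
Round 2: +3 →
  {c, d}  = {d} ∪ {c}
  {a, c, d}  = {d} ∪ {a, c}
  {b, c, d}  = {c} ∪ {b, d}
Round 3: +3 →
  {a}  = ᶜ of {b, c, d}
  {b}  = ᶜ of {a, c, d}
  {a, b}  = ᶜ of {c, d}
Round 4 (2 new):
  {a, d}  = {d} ∪ {a}
  {b, c}  = {c} ∪ {b}
Round 5: closed — nothing new.

Hence σ(𝒞) has 16 members: { {}, {a}, {b}, {c}, {d}, {a, b}, {a, c}, {a, d}, {b, c}, {b, d}, {c, d}, {a, b, c}, {a, b, d}, {a, c, d}, {b, c, d}, Ω }.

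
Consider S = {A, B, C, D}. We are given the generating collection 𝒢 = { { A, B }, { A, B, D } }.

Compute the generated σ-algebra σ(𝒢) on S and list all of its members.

Take S₀ = 𝒢 ∪ {∅, S} = { {}, { A, B }, { A, B, D }, S }.
Pass 1. New:
  { C }  = ᶜ of { A, B, D }
  { C, D }  = ᶜ of { A, B }
Pass 2 (1 new):
  { A, B, C }  = { C } ∪ { A, B }
Pass 3: 1 new —
  { D }  = ᶜ of { A, B, C }
Pass 4: already closed under ᶜ and ∪.

σ(𝒢) = { {}, { C }, { D }, { A, B }, { C, D }, { A, B, C }, { A, B, D }, S }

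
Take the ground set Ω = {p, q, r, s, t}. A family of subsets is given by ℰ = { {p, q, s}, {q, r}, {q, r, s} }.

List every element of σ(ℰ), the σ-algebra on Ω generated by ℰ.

Take S₀ = ℰ ∪ {∅, Ω} = { ∅, {q, r}, {p, q, s}, {q, r, s}, Ω }.
Step 1: 4 new —
  {p, t}  = Ω∖{q, r, s}
  {r, t}  = Ω∖{p, q, s}
  {p, s, t}  = Ω∖{q, r}
  {p, q, r, s}  = {q, r} ∪ {p, q, s}
Step 2 adds 7:
  {t}  = Ω∖{p, q, r, s}
  {p, r, t}  = {p, t} ∪ {r, t}
  {q, r, t}  = {q, r} ∪ {r, t}
  {p, q, r, t}  = {q, r} ∪ {p, t}
  {p, q, s, t}  = {p, s, t} ∪ {p, q, s}
  {p, r, s, t}  = {p, s, t} ∪ {r, t}
  {q, r, s, t}  = {q, r, s} ∪ {r, t}
Step 3. New:
  {p}  = Ω∖{q, r, s, t}
  {q}  = Ω∖{p, r, s, t}
  {r}  = Ω∖{p, q, s, t}
  {s}  = Ω∖{p, q, r, t}
  {p, s}  = Ω∖{q, r, t}
  {q, s}  = Ω∖{p, r, t}
Step 4 adds 10:
  {p, q}  = {q} ∪ {p}
  {p, r}  = {r} ∪ {p}
  {q, t}  = {q} ∪ {t}
  {r, s}  = {r} ∪ {s}
  {s, t}  = {t} ∪ {s}
  {p, q, r}  = {q, r} ∪ {p}
  {p, q, t}  = {q} ∪ {p, t}
  {p, r, s}  = {r} ∪ {p, s}
  {q, s, t}  = {t} ∪ {q, s}
  {r, s, t}  = {s} ∪ {r, t}
Step 5 adds nothing — fixpoint reached.

σ(ℰ) = { ∅, {p}, {q}, {r}, {s}, {t}, {p, q}, {p, r}, {p, s}, {p, t}, {q, r}, {q, s}, {q, t}, {r, s}, {r, t}, {s, t}, {p, q, r}, {p, q, s}, {p, q, t}, {p, r, s}, {p, r, t}, {p, s, t}, {q, r, s}, {q, r, t}, {q, s, t}, {r, s, t}, {p, q, r, s}, {p, q, r, t}, {p, q, s, t}, {p, r, s, t}, {q, r, s, t}, Ω }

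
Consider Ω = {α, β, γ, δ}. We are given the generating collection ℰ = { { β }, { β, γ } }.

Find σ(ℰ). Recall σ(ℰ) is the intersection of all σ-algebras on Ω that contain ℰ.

σ(ℰ) = { {  }, { β }, { γ }, { α, δ }, { β, γ }, { α, β, δ }, { α, γ, δ }, Ω }

Derivation:
Begin from { {  }, { β }, { β, γ }, Ω } (that is, ℰ plus ∅ and Ω).
Step 1: 2 new —
  { α, δ }  = ᶜ of { β, γ }
  { α, γ, δ }  = ᶜ of { β }
  |family| = 6
Step 2: +1 →
  { α, β, δ }  = { α, δ } ∪ { β }
  |family| = 7
Step 3. New:
  { γ }  = ᶜ of { α, β, δ }
  |family| = 8
After Step 4 the family is unchanged; done.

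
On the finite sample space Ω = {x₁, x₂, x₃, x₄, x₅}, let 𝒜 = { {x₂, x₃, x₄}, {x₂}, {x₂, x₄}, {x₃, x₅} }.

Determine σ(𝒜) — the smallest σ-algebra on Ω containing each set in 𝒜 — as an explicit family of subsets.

σ(𝒜) (32 sets): { {}, {x₁}, {x₂}, {x₃}, {x₄}, {x₅}, {x₁, x₂}, {x₁, x₃}, {x₁, x₄}, {x₁, x₅}, {x₂, x₃}, {x₂, x₄}, {x₂, x₅}, {x₃, x₄}, {x₃, x₅}, {x₄, x₅}, {x₁, x₂, x₃}, {x₁, x₂, x₄}, {x₁, x₂, x₅}, {x₁, x₃, x₄}, {x₁, x₃, x₅}, {x₁, x₄, x₅}, {x₂, x₃, x₄}, {x₂, x₃, x₅}, {x₂, x₄, x₅}, {x₃, x₄, x₅}, {x₁, x₂, x₃, x₄}, {x₁, x₂, x₃, x₅}, {x₁, x₂, x₄, x₅}, {x₁, x₃, x₄, x₅}, {x₂, x₃, x₄, x₅}, Ω }

Working:
Start: 𝒜 ∪ {∅, Ω} = { {}, {x₂}, {x₂, x₄}, {x₃, x₅}, {x₂, x₃, x₄}, Ω }.
Pass 1. New:
  {x₁, x₅}  = complement {x₂, x₃, x₄}
  {x₁, x₂, x₄}  = complement {x₃, x₅}
  {x₁, x₃, x₅}  = complement {x₂, x₄}
  {x₂, x₃, x₅}  = {x₃, x₅} ∪ {x₂}
  {x₁, x₃, x₄, x₅}  = complement {x₂}
  {x₂, x₃, x₄, x₅}  = {x₂, x₃, x₄} ∪ {x₃, x₅}
  (now 12)
Pass 2 adds 6:
  {x₁}  = complement {x₂, x₃, x₄, x₅}
  {x₁, x₄}  = complement {x₂, x₃, x₅}
  {x₁, x₂, x₅}  = {x₂} ∪ {x₁, x₅}
  {x₁, x₂, x₃, x₄}  = {x₂, x₃, x₄} ∪ {x₁, x₂, x₄}
  {x₁, x₂, x₃, x₅}  = {x₁, x₃, x₅} ∪ {x₂}
  {x₁, x₂, x₄, x₅}  = {x₁, x₂, x₄} ∪ {x₁, x₅}
  (now 18)
Pass 3 adds 6:
  {x₃}  = complement {x₁, x₂, x₄, x₅}
  {x₄}  = complement {x₁, x₂, x₃, x₅}
  {x₅}  = complement {x₁, x₂, x₃, x₄}
  {x₁, x₂}  = {x₂} ∪ {x₁}
  {x₃, x₄}  = complement {x₁, x₂, x₅}
  {x₁, x₄, x₅}  = {x₁, x₄} ∪ {x₁, x₅}
  (now 24)
Pass 4. New:
  {x₁, x₃}  = {x₃} ∪ {x₁}
  {x₂, x₃}  = complement {x₁, x₄, x₅}
  {x₂, x₅}  = {x₂} ∪ {x₅}
  {x₄, x₅}  = {x₅} ∪ {x₄}
  {x₁, x₂, x₃}  = {x₁, x₂} ∪ {x₃}
  {x₁, x₃, x₄}  = {x₃, x₄} ∪ {x₁, x₄}
  {x₂, x₄, x₅}  = {x₅} ∪ {x₂, x₄}
  {x₃, x₄, x₅}  = complement {x₁, x₂}
  (now 32)
Pass 5: closed — nothing new.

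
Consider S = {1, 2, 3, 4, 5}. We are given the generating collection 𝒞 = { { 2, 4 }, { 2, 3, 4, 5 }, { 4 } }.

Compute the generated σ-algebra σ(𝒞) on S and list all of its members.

Begin from { ∅, { 4 }, { 2, 4 }, { 2, 3, 4, 5 }, S } (that is, 𝒞 plus ∅ and S).
Pass 1. New:
  { 1 }  = complement { 2, 3, 4, 5 }
  { 1, 3, 5 }  = complement { 2, 4 }
  { 1, 2, 3, 5 }  = complement { 4 }
  |family| = 8
Pass 2. New:
  { 1, 4 }  = { 4 } ∪ { 1 }
  { 1, 2, 4 }  = { 2, 4 } ∪ { 1 }
  { 1, 3, 4, 5 }  = { 4 } ∪ { 1, 3, 5 }
  |family| = 11
Pass 3: 3 new —
  { 2 }  = complement { 1, 3, 4, 5 }
  { 3, 5 }  = complement { 1, 2, 4 }
  { 2, 3, 5 }  = complement { 1, 4 }
  |family| = 14
Pass 4: 2 new —
  { 1, 2 }  = { 2 } ∪ { 1 }
  { 3, 4, 5 }  = { 4 } ∪ { 3, 5 }
  |family| = 16
Pass 5 adds nothing — fixpoint reached.

Therefore σ(𝒞) = { ∅, { 1 }, { 2 }, { 4 }, { 1, 2 }, { 1, 4 }, { 2, 4 }, { 3, 5 }, { 1, 2, 4 }, { 1, 3, 5 }, { 2, 3, 5 }, { 3, 4, 5 }, { 1, 2, 3, 5 }, { 1, 3, 4, 5 }, { 2, 3, 4, 5 }, S } (|σ(𝒞)| = 16).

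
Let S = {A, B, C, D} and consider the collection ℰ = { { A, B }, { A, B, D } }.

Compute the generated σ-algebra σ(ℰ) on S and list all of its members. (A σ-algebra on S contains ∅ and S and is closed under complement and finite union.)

Start: ℰ ∪ {∅, S} = { ∅, { A, B }, { A, B, D }, S }.
Step 1. New:
  { C }  = complement { A, B, D }
  { C, D }  = complement { A, B }
Step 2: 1 new —
  { A, B, C }  = { C } ∪ { A, B }
Step 3 adds 1:
  { D }  = complement { A, B, C }
After Step 4 the family is unchanged; done.

σ(ℰ) = { ∅, { C }, { D }, { A, B }, { C, D }, { A, B, C }, { A, B, D }, S }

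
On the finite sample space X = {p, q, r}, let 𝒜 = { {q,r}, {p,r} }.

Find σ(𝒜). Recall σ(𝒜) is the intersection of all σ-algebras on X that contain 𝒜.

Seed the family with 𝒜 together with ∅ and X: { {}, {p,r}, {q,r}, X }.
Round 1: 2 new —
  {p}  = X∖{q,r}
  {q}  = X∖{p,r}
  — 6 sets.
Round 2: +1 →
  {p,q}  = {q} ∪ {p}
  — 7 sets.
Round 3: 1 new —
  {r}  = X∖{p,q}
  — 8 sets.
After Round 4 the family is unchanged; done.

|σ(𝒜)| = 8.  σ(𝒜) = { {}, {p}, {q}, {r}, {p,q}, {p,r}, {q,r}, X }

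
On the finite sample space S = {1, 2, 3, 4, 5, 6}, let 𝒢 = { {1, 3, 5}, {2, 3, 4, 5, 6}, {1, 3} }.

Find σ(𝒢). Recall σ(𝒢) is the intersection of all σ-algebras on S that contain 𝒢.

Initial family (5 sets): { {}, {1, 3}, {1, 3, 5}, {2, 3, 4, 5, 6}, S }.
Iteration 1: 3 new —
  {1}  = S∖{2, 3, 4, 5, 6}
  {2, 4, 6}  = S∖{1, 3, 5}
  {2, 4, 5, 6}  = S∖{1, 3}
Iteration 2: +3 →
  {1, 2, 4, 6}  = {2, 4, 6} ∪ {1}
  {1, 2, 3, 4, 6}  = {2, 4, 6} ∪ {1, 3}
  {1, 2, 4, 5, 6}  = {2, 4, 5, 6} ∪ {1}
Iteration 3: 3 new —
  {3}  = S∖{1, 2, 4, 5, 6}
  {5}  = S∖{1, 2, 3, 4, 6}
  {3, 5}  = S∖{1, 2, 4, 6}
Iteration 4. New:
  {1, 5}  = {5} ∪ {1}
  {2, 3, 4, 6}  = {2, 4, 6} ∪ {3}
Iteration 5: already closed under ᶜ and ∪.

Therefore σ(𝒢) = { {}, {1}, {3}, {5}, {1, 3}, {1, 5}, {3, 5}, {1, 3, 5}, {2, 4, 6}, {1, 2, 4, 6}, {2, 3, 4, 6}, {2, 4, 5, 6}, {1, 2, 3, 4, 6}, {1, 2, 4, 5, 6}, {2, 3, 4, 5, 6}, S } (|σ(𝒢)| = 16).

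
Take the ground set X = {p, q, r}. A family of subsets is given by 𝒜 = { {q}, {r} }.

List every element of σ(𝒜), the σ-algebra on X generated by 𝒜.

σ(𝒜) (8 sets): { {}, {p}, {q}, {r}, {p,q}, {p,r}, {q,r}, X }

Trace:
Start: 𝒜 ∪ {∅, X} = { {}, {q}, {r}, X }.
Step 1: +3 →
  {p,q}  = {r}ᶜ
  {p,r}  = {q}ᶜ
  {q,r}  = {r} ∪ {q}
  [7 total]
Step 2 adds 1:
  {p}  = {q,r}ᶜ
  [8 total]
Step 3 adds nothing — fixpoint reached.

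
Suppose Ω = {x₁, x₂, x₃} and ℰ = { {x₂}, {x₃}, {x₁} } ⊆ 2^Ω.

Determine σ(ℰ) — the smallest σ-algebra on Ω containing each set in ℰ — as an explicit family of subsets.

Seed the family with ℰ together with ∅ and Ω: { {}, {x₁}, {x₂}, {x₃}, Ω }.
Round 1: 3 new —
  {x₁, x₂}  = {x₃}ᶜ
  {x₁, x₃}  = {x₂}ᶜ
  {x₂, x₃}  = {x₁}ᶜ
  (now 8)
After Round 2 the family is unchanged; done.

σ(ℰ) = { {}, {x₁}, {x₂}, {x₃}, {x₁, x₂}, {x₁, x₃}, {x₂, x₃}, Ω }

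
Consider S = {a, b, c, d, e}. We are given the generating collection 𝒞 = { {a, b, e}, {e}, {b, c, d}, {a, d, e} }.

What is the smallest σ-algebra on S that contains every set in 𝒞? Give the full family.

σ(𝒞) (32 sets): { ∅, {a}, {b}, {c}, {d}, {e}, {a, b}, {a, c}, {a, d}, {a, e}, {b, c}, {b, d}, {b, e}, {c, d}, {c, e}, {d, e}, {a, b, c}, {a, b, d}, {a, b, e}, {a, c, d}, {a, c, e}, {a, d, e}, {b, c, d}, {b, c, e}, {b, d, e}, {c, d, e}, {a, b, c, d}, {a, b, c, e}, {a, b, d, e}, {a, c, d, e}, {b, c, d, e}, S }

Derivation:
Take S₀ = 𝒞 ∪ {∅, S} = { ∅, {e}, {a, b, e}, {a, d, e}, {b, c, d}, S }.
Iteration 1. New:
  {a, e}  = {b, c, d}ᶜ
  {b, c}  = {a, d, e}ᶜ
  {c, d}  = {a, b, e}ᶜ
  {a, b, c, d}  = {e}ᶜ
  {a, b, d, e}  = {a, d, e} ∪ {a, b, e}
  {b, c, d, e}  = {b, c, d} ∪ {e}
  (now 12)
Iteration 2 adds 6:
  {a}  = {b, c, d, e}ᶜ
  {c}  = {a, b, d, e}ᶜ
  {b, c, e}  = {e} ∪ {b, c}
  {c, d, e}  = {c, d} ∪ {e}
  {a, b, c, e}  = {a, b, e} ∪ {b, c}
  {a, c, d, e}  = {a, d, e} ∪ {c, d}
  (now 18)
Iteration 3 adds 9:
  {b}  = {a, c, d, e}ᶜ
  {d}  = {a, b, c, e}ᶜ
  {a, b}  = {c, d, e}ᶜ
  {a, c}  = {c} ∪ {a}
  {a, d}  = {b, c, e}ᶜ
  {c, e}  = {c} ∪ {e}
  {a, b, c}  = {b, c} ∪ {a}
  {a, c, d}  = {c, d} ∪ {a}
  {a, c, e}  = {c} ∪ {a, e}
  (now 27)
Iteration 4: +5 →
  {b, d}  = {a, c, e}ᶜ
  {b, e}  = {a, c, d}ᶜ
  {d, e}  = {a, b, c}ᶜ
  {a, b, d}  = {c, e}ᶜ
  {b, d, e}  = {a, c}ᶜ
  (now 32)
Iteration 5: no new sets; the family is a σ-algebra.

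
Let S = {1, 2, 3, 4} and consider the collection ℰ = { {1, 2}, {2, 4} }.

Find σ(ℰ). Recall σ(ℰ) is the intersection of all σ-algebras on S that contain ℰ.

σ(ℰ) (16 sets): { {}, {1}, {2}, {3}, {4}, {1, 2}, {1, 3}, {1, 4}, {2, 3}, {2, 4}, {3, 4}, {1, 2, 3}, {1, 2, 4}, {1, 3, 4}, {2, 3, 4}, S }

Trace:
Take S₀ = ℰ ∪ {∅, S} = { {}, {1, 2}, {2, 4}, S }.
Pass 1 (3 new):
  {1, 3}  = ᶜ of {2, 4}
  {3, 4}  = ᶜ of {1, 2}
  {1, 2, 4}  = {1, 2} ∪ {2, 4}
Pass 2 adds 4:
  {3}  = ᶜ of {1, 2, 4}
  {1, 2, 3}  = {1, 2} ∪ {1, 3}
  {1, 3, 4}  = {3, 4} ∪ {1, 3}
  {2, 3, 4}  = {3, 4} ∪ {2, 4}
Pass 3: +3 →
  {1}  = ᶜ of {2, 3, 4}
  {2}  = ᶜ of {1, 3, 4}
  {4}  = ᶜ of {1, 2, 3}
Pass 4: +2 →
  {1, 4}  = {4} ∪ {1}
  {2, 3}  = {3} ∪ {2}
Pass 5: stable.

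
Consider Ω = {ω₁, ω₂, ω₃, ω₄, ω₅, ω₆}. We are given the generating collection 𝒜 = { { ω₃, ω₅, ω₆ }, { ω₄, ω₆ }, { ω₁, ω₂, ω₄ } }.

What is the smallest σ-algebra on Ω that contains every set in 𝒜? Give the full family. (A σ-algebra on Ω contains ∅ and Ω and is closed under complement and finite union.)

|σ(𝒜)| = 16.  σ(𝒜) = { {}, { ω₄ }, { ω₆ }, { ω₁, ω₂ }, { ω₃, ω₅ }, { ω₄, ω₆ }, { ω₁, ω₂, ω₄ }, { ω₁, ω₂, ω₆ }, { ω₃, ω₄, ω₅ }, { ω₃, ω₅, ω₆ }, { ω₁, ω₂, ω₃, ω₅ }, { ω₁, ω₂, ω₄, ω₆ }, { ω₃, ω₄, ω₅, ω₆ }, { ω₁, ω₂, ω₃, ω₄, ω₅ }, { ω₁, ω₂, ω₃, ω₅, ω₆ }, Ω }

Derivation:
Start: 𝒜 ∪ {∅, Ω} = { {}, { ω₄, ω₆ }, { ω₁, ω₂, ω₄ }, { ω₃, ω₅, ω₆ }, Ω }.
Step 1. New:
  { ω₁, ω₂, ω₃, ω₅ }  = complement { ω₄, ω₆ }
  { ω₁, ω₂, ω₄, ω₆ }  = { ω₄, ω₆ } ∪ { ω₁, ω₂, ω₄ }
  { ω₃, ω₄, ω₅, ω₆ }  = { ω₃, ω₅, ω₆ } ∪ { ω₄, ω₆ }
  — 8 sets.
Step 2 (4 new):
  { ω₁, ω₂ }  = complement { ω₃, ω₄, ω₅, ω₆ }
  { ω₃, ω₅ }  = complement { ω₁, ω₂, ω₄, ω₆ }
  { ω₁, ω₂, ω₃, ω₄, ω₅ }  = { ω₁, ω₂, ω₃, ω₅ } ∪ { ω₁, ω₂, ω₄ }
  { ω₁, ω₂, ω₃, ω₅, ω₆ }  = { ω₁, ω₂, ω₃, ω₅ } ∪ { ω₃, ω₅, ω₆ }
  — 12 sets.
Step 3: +2 →
  { ω₄ }  = complement { ω₁, ω₂, ω₃, ω₅, ω₆ }
  { ω₆ }  = complement { ω₁, ω₂, ω₃, ω₄, ω₅ }
  — 14 sets.
Step 4 (2 new):
  { ω₁, ω₂, ω₆ }  = { ω₁, ω₂ } ∪ { ω₆ }
  { ω₃, ω₄, ω₅ }  = { ω₄ } ∪ { ω₃, ω₅ }
  — 16 sets.
Step 5: no new sets; the family is a σ-algebra.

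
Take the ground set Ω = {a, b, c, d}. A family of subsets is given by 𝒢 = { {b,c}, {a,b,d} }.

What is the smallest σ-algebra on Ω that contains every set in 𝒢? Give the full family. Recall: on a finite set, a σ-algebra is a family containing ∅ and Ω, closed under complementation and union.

|σ(𝒢)| = 8.  σ(𝒢) = { {}, {b}, {c}, {a,d}, {b,c}, {a,b,d}, {a,c,d}, Ω }

Check:
Start: 𝒢 ∪ {∅, Ω} = { {}, {b,c}, {a,b,d}, Ω }.
Pass 1 adds 2:
  {c}  = complement {a,b,d}
  {a,d}  = complement {b,c}
Pass 2 adds 1:
  {a,c,d}  = {c} ∪ {a,d}
Pass 3. New:
  {b}  = complement {a,c,d}
Pass 4: already closed under ᶜ and ∪.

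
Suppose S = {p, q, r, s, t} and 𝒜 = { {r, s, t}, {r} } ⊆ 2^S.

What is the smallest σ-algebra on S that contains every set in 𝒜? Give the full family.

Begin from { {}, {r}, {r, s, t}, S } (that is, 𝒜 plus ∅ and S).
Round 1. New:
  {p, q}  = ᶜ of {r, s, t}
  {p, q, s, t}  = ᶜ of {r}
  — 6 sets.
Round 2: 1 new —
  {p, q, r}  = {r} ∪ {p, q}
  — 7 sets.
Round 3. New:
  {s, t}  = ᶜ of {p, q, r}
  — 8 sets.
Round 4: closed — nothing new.

σ(𝒜) = { {}, {r}, {p, q}, {s, t}, {p, q, r}, {r, s, t}, {p, q, s, t}, S }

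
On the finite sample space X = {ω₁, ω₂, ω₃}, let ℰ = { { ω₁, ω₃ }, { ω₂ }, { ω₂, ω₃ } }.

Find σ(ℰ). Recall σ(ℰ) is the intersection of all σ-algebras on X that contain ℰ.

|σ(ℰ)| = 8.  σ(ℰ) = { {  }, { ω₁ }, { ω₂ }, { ω₃ }, { ω₁, ω₂ }, { ω₁, ω₃ }, { ω₂, ω₃ }, X }

Check:
Initial family (5 sets): { {  }, { ω₂ }, { ω₁, ω₃ }, { ω₂, ω₃ }, X }.
Pass 1: +1 →
  { ω₁ }  = ᶜ of { ω₂, ω₃ }
  [6 total]
Pass 2 adds 1:
  { ω₁, ω₂ }  = { ω₂ } ∪ { ω₁ }
  [7 total]
Pass 3: 1 new —
  { ω₃ }  = ᶜ of { ω₁, ω₂ }
  [8 total]
Pass 4: closed — nothing new.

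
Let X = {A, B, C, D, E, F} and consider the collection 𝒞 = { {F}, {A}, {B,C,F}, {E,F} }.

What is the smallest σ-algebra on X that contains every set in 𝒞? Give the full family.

σ(𝒞) = { ∅, {A}, {D}, {E}, {F}, {A,D}, {A,E}, {A,F}, {B,C}, {D,E}, {D,F}, {E,F}, {A,B,C}, {A,D,E}, {A,D,F}, {A,E,F}, {B,C,D}, {B,C,E}, {B,C,F}, {D,E,F}, {A,B,C,D}, {A,B,C,E}, {A,B,C,F}, {A,D,E,F}, {B,C,D,E}, {B,C,D,F}, {B,C,E,F}, {A,B,C,D,E}, {A,B,C,D,F}, {A,B,C,E,F}, {B,C,D,E,F}, X }

Working:
Start: 𝒞 ∪ {∅, X} = { ∅, {A}, {F}, {E,F}, {B,C,F}, X }.
Step 1: +8 →
  {A,F}  = {A} ∪ {F}
  {A,D,E}  = {B,C,F}ᶜ
  {A,E,F}  = {E,F} ∪ {A}
  {A,B,C,D}  = {E,F}ᶜ
  {A,B,C,F}  = {B,C,F} ∪ {A}
  {B,C,E,F}  = {E,F} ∪ {B,C,F}
  {A,B,C,D,E}  = {F}ᶜ
  {B,C,D,E,F}  = {A}ᶜ
Step 2. New:
  {A,D}  = {B,C,E,F}ᶜ
  {D,E}  = {A,B,C,F}ᶜ
  {B,C,D}  = {A,E,F}ᶜ
  {A,D,E,F}  = {A,D,E} ∪ {E,F}
  {B,C,D,E}  = {A,F}ᶜ
  {A,B,C,D,F}  = {A,F} ∪ {A,B,C,D}
  {A,B,C,E,F}  = {E,F} ∪ {A,B,C,F}
Step 3 (6 new):
  {D}  = {A,B,C,E,F}ᶜ
  {E}  = {A,B,C,D,F}ᶜ
  {B,C}  = {A,D,E,F}ᶜ
  {A,D,F}  = {A,F} ∪ {A,D}
  {D,E,F}  = {E,F} ∪ {D,E}
  {B,C,D,F}  = {B,C,D} ∪ {B,C,F}
Step 4: +4 →
  {A,E}  = {B,C,D,F}ᶜ
  {D,F}  = {F} ∪ {D}
  {A,B,C}  = {D,E,F}ᶜ
  {B,C,E}  = {A,D,F}ᶜ
Step 5: 1 new —
  {A,B,C,E}  = {D,F}ᶜ
Step 6: already closed under ᶜ and ∪.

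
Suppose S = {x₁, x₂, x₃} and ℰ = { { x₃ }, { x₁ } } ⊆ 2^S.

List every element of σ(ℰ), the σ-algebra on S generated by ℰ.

Answer: σ(ℰ) = { ∅, { x₁ }, { x₂ }, { x₃ }, { x₁, x₂ }, { x₁, x₃ }, { x₂, x₃ }, S }

Derivation:
Seed the family with ℰ together with ∅ and S: { ∅, { x₁ }, { x₃ }, S }.
Step 1. New:
  { x₁, x₂ }  = { x₃ }ᶜ
  { x₁, x₃ }  = { x₃ } ∪ { x₁ }
  { x₂, x₃ }  = { x₁ }ᶜ
  — 7 sets.
Step 2 adds 1:
  { x₂ }  = { x₁, x₃ }ᶜ
  — 8 sets.
Step 3: stable.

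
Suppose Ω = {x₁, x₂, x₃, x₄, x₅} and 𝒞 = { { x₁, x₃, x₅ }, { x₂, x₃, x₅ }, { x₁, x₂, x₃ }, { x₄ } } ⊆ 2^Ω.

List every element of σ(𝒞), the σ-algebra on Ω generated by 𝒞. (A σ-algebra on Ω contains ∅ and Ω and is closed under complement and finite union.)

Answer: σ(𝒞) = { {}, { x₁ }, { x₂ }, { x₃ }, { x₄ }, { x₅ }, { x₁, x₂ }, { x₁, x₃ }, { x₁, x₄ }, { x₁, x₅ }, { x₂, x₃ }, { x₂, x₄ }, { x₂, x₅ }, { x₃, x₄ }, { x₃, x₅ }, { x₄, x₅ }, { x₁, x₂, x₃ }, { x₁, x₂, x₄ }, { x₁, x₂, x₅ }, { x₁, x₃, x₄ }, { x₁, x₃, x₅ }, { x₁, x₄, x₅ }, { x₂, x₃, x₄ }, { x₂, x₃, x₅ }, { x₂, x₄, x₅ }, { x₃, x₄, x₅ }, { x₁, x₂, x₃, x₄ }, { x₁, x₂, x₃, x₅ }, { x₁, x₂, x₄, x₅ }, { x₁, x₃, x₄, x₅ }, { x₂, x₃, x₄, x₅ }, Ω }

Working:
Initial family (6 sets): { {}, { x₄ }, { x₁, x₂, x₃ }, { x₁, x₃, x₅ }, { x₂, x₃, x₅ }, Ω }.
Pass 1. New:
  { x₁, x₄ }  = ᶜ of { x₂, x₃, x₅ }
  { x₂, x₄ }  = ᶜ of { x₁, x₃, x₅ }
  { x₄, x₅ }  = ᶜ of { x₁, x₂, x₃ }
  { x₁, x₂, x₃, x₄ }  = { x₁, x₂, x₃ } ∪ { x₄ }
  { x₁, x₂, x₃, x₅ }  = ᶜ of { x₄ }
  { x₁, x₃, x₄, x₅ }  = { x₄ } ∪ { x₁, x₃, x₅ }
  { x₂, x₃, x₄, x₅ }  = { x₂, x₃, x₅ } ∪ { x₄ }
  |family| = 13
Pass 2: 6 new —
  { x₁ }  = ᶜ of { x₂, x₃, x₄, x₅ }
  { x₂ }  = ᶜ of { x₁, x₃, x₄, x₅ }
  { x₅ }  = ᶜ of { x₁, x₂, x₃, x₄ }
  { x₁, x₂, x₄ }  = { x₁, x₄ } ∪ { x₂, x₄ }
  { x₁, x₄, x₅ }  = { x₄, x₅ } ∪ { x₁, x₄ }
  { x₂, x₄, x₅ }  = { x₄, x₅ } ∪ { x₂, x₄ }
  |family| = 19
Pass 3 adds 7:
  { x₁, x₂ }  = { x₂ } ∪ { x₁ }
  { x₁, x₃ }  = ᶜ of { x₂, x₄, x₅ }
  { x₁, x₅ }  = { x₅ } ∪ { x₁ }
  { x₂, x₃ }  = ᶜ of { x₁, x₄, x₅ }
  { x₂, x₅ }  = { x₂ } ∪ { x₅ }
  { x₃, x₅ }  = ᶜ of { x₁, x₂, x₄ }
  { x₁, x₂, x₄, x₅ }  = { x₂ } ∪ { x₁, x₄, x₅ }
  |family| = 26
Pass 4: +5 →
  { x₃ }  = ᶜ of { x₁, x₂, x₄, x₅ }
  { x₁, x₂, x₅ }  = { x₂, x₅ } ∪ { x₁, x₂ }
  { x₁, x₃, x₄ }  = ᶜ of { x₂, x₅ }
  { x₂, x₃, x₄ }  = ᶜ of { x₁, x₅ }
  { x₃, x₄, x₅ }  = ᶜ of { x₁, x₂ }
  |family| = 31
Pass 5: +1 →
  { x₃, x₄ }  = ᶜ of { x₁, x₂, x₅ }
  |family| = 32
Pass 6: closed — nothing new.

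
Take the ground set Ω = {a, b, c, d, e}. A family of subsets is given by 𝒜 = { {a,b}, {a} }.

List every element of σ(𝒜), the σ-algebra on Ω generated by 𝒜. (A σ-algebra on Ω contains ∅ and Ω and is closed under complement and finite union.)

Seed the family with 𝒜 together with ∅ and Ω: { {}, {a}, {a,b}, Ω }.
Iteration 1 adds 2:
  {c,d,e}  = {a,b}ᶜ
  {b,c,d,e}  = {a}ᶜ
  — 6 sets.
Iteration 2 adds 1:
  {a,c,d,e}  = {c,d,e} ∪ {a}
  — 7 sets.
Iteration 3 (1 new):
  {b}  = {a,c,d,e}ᶜ
  — 8 sets.
Iteration 4 adds nothing — fixpoint reached.

Therefore σ(𝒜) = { {}, {a}, {b}, {a,b}, {c,d,e}, {a,c,d,e}, {b,c,d,e}, Ω } (|σ(𝒜)| = 8).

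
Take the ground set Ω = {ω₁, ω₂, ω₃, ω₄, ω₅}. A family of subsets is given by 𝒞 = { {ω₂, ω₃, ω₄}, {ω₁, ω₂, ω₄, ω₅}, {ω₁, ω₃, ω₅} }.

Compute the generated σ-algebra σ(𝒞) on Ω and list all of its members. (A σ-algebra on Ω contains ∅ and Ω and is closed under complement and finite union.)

Answer: σ(𝒞) = { {}, {ω₃}, {ω₁, ω₅}, {ω₂, ω₄}, {ω₁, ω₃, ω₅}, {ω₂, ω₃, ω₄}, {ω₁, ω₂, ω₄, ω₅}, Ω }

Working:
Initial family (5 sets): { {}, {ω₁, ω₃, ω₅}, {ω₂, ω₃, ω₄}, {ω₁, ω₂, ω₄, ω₅}, Ω }.
Step 1 (3 new):
  {ω₃}  = complement {ω₁, ω₂, ω₄, ω₅}
  {ω₁, ω₅}  = complement {ω₂, ω₃, ω₄}
  {ω₂, ω₄}  = complement {ω₁, ω₃, ω₅}
Step 2: already closed under ᶜ and ∪.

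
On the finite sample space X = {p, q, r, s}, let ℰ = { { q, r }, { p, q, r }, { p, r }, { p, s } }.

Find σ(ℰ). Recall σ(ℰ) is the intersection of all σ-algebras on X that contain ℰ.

Seed the family with ℰ together with ∅ and X: { ∅, { p, r }, { p, s }, { q, r }, { p, q, r }, X }.
Pass 1 (3 new):
  { s }  = ᶜ of { p, q, r }
  { q, s }  = ᶜ of { p, r }
  { p, r, s }  = { p, s } ∪ { p, r }
  — 9 sets.
Pass 2 adds 3:
  { q }  = ᶜ of { p, r, s }
  { p, q, s }  = { p, s } ∪ { q, s }
  { q, r, s }  = { q, r } ∪ { s }
  — 12 sets.
Pass 3: +2 →
  { p }  = ᶜ of { q, r, s }
  { r }  = ᶜ of { p, q, s }
  — 14 sets.
Pass 4: +2 →
  { p, q }  = { q } ∪ { p }
  { r, s }  = { r } ∪ { s }
  — 16 sets.
Pass 5: closed — nothing new.

σ(ℰ) = { ∅, { p }, { q }, { r }, { s }, { p, q }, { p, r }, { p, s }, { q, r }, { q, s }, { r, s }, { p, q, r }, { p, q, s }, { p, r, s }, { q, r, s }, X }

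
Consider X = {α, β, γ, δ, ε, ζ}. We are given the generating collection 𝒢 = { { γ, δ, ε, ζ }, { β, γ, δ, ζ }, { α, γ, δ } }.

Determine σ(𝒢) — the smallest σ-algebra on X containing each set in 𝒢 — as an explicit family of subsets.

Answer: σ(𝒢) = { {}, { α }, { β }, { ε }, { ζ }, { α, β }, { α, ε }, { α, ζ }, { β, ε }, { β, ζ }, { γ, δ }, { ε, ζ }, { α, β, ε }, { α, β, ζ }, { α, γ, δ }, { α, ε, ζ }, { β, γ, δ }, { β, ε, ζ }, { γ, δ, ε }, { γ, δ, ζ }, { α, β, γ, δ }, { α, β, ε, ζ }, { α, γ, δ, ε }, { α, γ, δ, ζ }, { β, γ, δ, ε }, { β, γ, δ, ζ }, { γ, δ, ε, ζ }, { α, β, γ, δ, ε }, { α, β, γ, δ, ζ }, { α, γ, δ, ε, ζ }, { β, γ, δ, ε, ζ }, X }

Trace:
Begin from { {}, { α, γ, δ }, { β, γ, δ, ζ }, { γ, δ, ε, ζ }, X } (that is, 𝒢 plus ∅ and X).
Round 1 adds 6:
  { α, β }  = complement { γ, δ, ε, ζ }
  { α, ε }  = complement { β, γ, δ, ζ }
  { β, ε, ζ }  = complement { α, γ, δ }
  { α, β, γ, δ, ζ }  = { α, γ, δ } ∪ { β, γ, δ, ζ }
  { α, γ, δ, ε, ζ }  = { α, γ, δ } ∪ { γ, δ, ε, ζ }
  { β, γ, δ, ε, ζ }  = { β, γ, δ, ζ } ∪ { γ, δ, ε, ζ }
  [11 total]
Round 2 (7 new):
  { α }  = complement { β, γ, δ, ε, ζ }
  { β }  = complement { α, γ, δ, ε, ζ }
  { ε }  = complement { α, β, γ, δ, ζ }
  { α, β, ε }  = { α, β } ∪ { α, ε }
  { α, β, γ, δ }  = { α, β } ∪ { α, γ, δ }
  { α, β, ε, ζ }  = { α, β } ∪ { β, ε, ζ }
  { α, γ, δ, ε }  = { α, γ, δ } ∪ { α, ε }
  [18 total]
Round 3 (6 new):
  { β, ε }  = { β } ∪ { ε }
  { β, ζ }  = complement { α, γ, δ, ε }
  { γ, δ }  = complement { α, β, ε, ζ }
  { ε, ζ }  = complement { α, β, γ, δ }
  { γ, δ, ζ }  = complement { α, β, ε }
  { α, β, γ, δ, ε }  = { α, β, ε } ∪ { α, γ, δ }
  [24 total]
Round 4: 7 new —
  { ζ }  = complement { α, β, γ, δ, ε }
  { α, β, ζ }  = { α, β } ∪ { β, ζ }
  { α, ε, ζ }  = { ε, ζ } ∪ { α, ε }
  { β, γ, δ }  = { γ, δ } ∪ { β }
  { γ, δ, ε }  = { γ, δ } ∪ { ε }
  { α, γ, δ, ζ }  = complement { β, ε }
  { β, γ, δ, ε }  = { β, ε } ∪ { γ, δ }
  [31 total]
Round 5: 1 new —
  { α, ζ }  = complement { β, γ, δ, ε }
  [32 total]
Round 6: already closed under ᶜ and ∪.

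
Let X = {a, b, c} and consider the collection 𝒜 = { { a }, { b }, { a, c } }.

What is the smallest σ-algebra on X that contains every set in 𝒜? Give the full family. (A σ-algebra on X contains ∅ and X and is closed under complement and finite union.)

Answer: σ(𝒜) = { ∅, { a }, { b }, { c }, { a, b }, { a, c }, { b, c }, X }

Check:
Begin from { ∅, { a }, { b }, { a, c }, X } (that is, 𝒜 plus ∅ and X).
Round 1: +2 →
  { a, b }  = { b } ∪ { a }
  { b, c }  = { a }ᶜ
  — 7 sets.
Round 2: +1 →
  { c }  = { a, b }ᶜ
  — 8 sets.
Round 3: no new sets; the family is a σ-algebra.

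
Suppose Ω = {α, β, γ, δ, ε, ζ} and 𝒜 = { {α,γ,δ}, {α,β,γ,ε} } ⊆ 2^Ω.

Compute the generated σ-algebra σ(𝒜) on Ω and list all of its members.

σ(𝒜) = { {}, {δ}, {ζ}, {α,γ}, {β,ε}, {δ,ζ}, {α,γ,δ}, {α,γ,ζ}, {β,δ,ε}, {β,ε,ζ}, {α,β,γ,ε}, {α,γ,δ,ζ}, {β,δ,ε,ζ}, {α,β,γ,δ,ε}, {α,β,γ,ε,ζ}, Ω }

Working:
Start: 𝒜 ∪ {∅, Ω} = { {}, {α,γ,δ}, {α,β,γ,ε}, Ω }.
Step 1 adds 3:
  {δ,ζ}  = ᶜ of {α,β,γ,ε}
  {β,ε,ζ}  = ᶜ of {α,γ,δ}
  {α,β,γ,δ,ε}  = {α,β,γ,ε} ∪ {α,γ,δ}
  — 7 sets.
Step 2 (4 new):
  {ζ}  = ᶜ of {α,β,γ,δ,ε}
  {α,γ,δ,ζ}  = {α,γ,δ} ∪ {δ,ζ}
  {β,δ,ε,ζ}  = {β,ε,ζ} ∪ {δ,ζ}
  {α,β,γ,ε,ζ}  = {β,ε,ζ} ∪ {α,β,γ,ε}
  — 11 sets.
Step 3: +3 →
  {δ}  = ᶜ of {α,β,γ,ε,ζ}
  {α,γ}  = ᶜ of {β,δ,ε,ζ}
  {β,ε}  = ᶜ of {α,γ,δ,ζ}
  — 14 sets.
Step 4. New:
  {α,γ,ζ}  = {α,γ} ∪ {ζ}
  {β,δ,ε}  = {β,ε} ∪ {δ}
  — 16 sets.
Step 5 adds nothing — fixpoint reached.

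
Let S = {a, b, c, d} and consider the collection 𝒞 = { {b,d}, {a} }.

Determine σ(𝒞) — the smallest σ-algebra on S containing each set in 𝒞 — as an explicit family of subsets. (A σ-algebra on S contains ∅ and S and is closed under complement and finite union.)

Seed the family with 𝒞 together with ∅ and S: { {}, {a}, {b,d}, S }.
Step 1. New:
  {a,c}  = complement {b,d}
  {a,b,d}  = {b,d} ∪ {a}
  {b,c,d}  = complement {a}
  — 7 sets.
Step 2: +1 →
  {c}  = complement {a,b,d}
  — 8 sets.
After Step 3 the family is unchanged; done.

|σ(𝒞)| = 8.  σ(𝒞) = { {}, {a}, {c}, {a,c}, {b,d}, {a,b,d}, {b,c,d}, S }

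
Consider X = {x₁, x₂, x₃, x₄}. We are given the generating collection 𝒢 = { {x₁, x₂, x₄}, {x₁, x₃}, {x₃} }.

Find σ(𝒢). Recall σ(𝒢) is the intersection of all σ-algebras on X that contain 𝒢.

Seed the family with 𝒢 together with ∅ and X: { {}, {x₃}, {x₁, x₃}, {x₁, x₂, x₄}, X }.
Pass 1 (1 new):
  {x₂, x₄}  = complement {x₁, x₃}
Pass 2 adds 1:
  {x₂, x₃, x₄}  = {x₃} ∪ {x₂, x₄}
Pass 3 adds 1:
  {x₁}  = complement {x₂, x₃, x₄}
Pass 4: no new sets; the family is a σ-algebra.

Therefore σ(𝒢) = { {}, {x₁}, {x₃}, {x₁, x₃}, {x₂, x₄}, {x₁, x₂, x₄}, {x₂, x₃, x₄}, X } (|σ(𝒢)| = 8).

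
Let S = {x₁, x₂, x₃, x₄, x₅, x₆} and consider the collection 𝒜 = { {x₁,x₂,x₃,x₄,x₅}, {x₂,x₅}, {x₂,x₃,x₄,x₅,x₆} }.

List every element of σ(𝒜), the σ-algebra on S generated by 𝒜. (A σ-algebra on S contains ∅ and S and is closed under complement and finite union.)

Start: 𝒜 ∪ {∅, S} = { {}, {x₂,x₅}, {x₁,x₂,x₃,x₄,x₅}, {x₂,x₃,x₄,x₅,x₆}, S }.
Pass 1: 3 new —
  {x₁}  = {x₂,x₃,x₄,x₅,x₆}ᶜ
  {x₆}  = {x₁,x₂,x₃,x₄,x₅}ᶜ
  {x₁,x₃,x₄,x₆}  = {x₂,x₅}ᶜ
  [8 total]
Pass 2 adds 3:
  {x₁,x₆}  = {x₁} ∪ {x₆}
  {x₁,x₂,x₅}  = {x₂,x₅} ∪ {x₁}
  {x₂,x₅,x₆}  = {x₂,x₅} ∪ {x₆}
  [11 total]
Pass 3 adds 4:
  {x₁,x₃,x₄}  = {x₂,x₅,x₆}ᶜ
  {x₃,x₄,x₆}  = {x₁,x₂,x₅}ᶜ
  {x₁,x₂,x₅,x₆}  = {x₂,x₅} ∪ {x₁,x₆}
  {x₂,x₃,x₄,x₅}  = {x₁,x₆}ᶜ
  [15 total]
Pass 4: +1 →
  {x₃,x₄}  = {x₁,x₂,x₅,x₆}ᶜ
  [16 total]
Pass 5: stable.

Hence σ(𝒜) has 16 members: { {}, {x₁}, {x₆}, {x₁,x₆}, {x₂,x₅}, {x₃,x₄}, {x₁,x₂,x₅}, {x₁,x₃,x₄}, {x₂,x₅,x₆}, {x₃,x₄,x₆}, {x₁,x₂,x₅,x₆}, {x₁,x₃,x₄,x₆}, {x₂,x₃,x₄,x₅}, {x₁,x₂,x₃,x₄,x₅}, {x₂,x₃,x₄,x₅,x₆}, S }.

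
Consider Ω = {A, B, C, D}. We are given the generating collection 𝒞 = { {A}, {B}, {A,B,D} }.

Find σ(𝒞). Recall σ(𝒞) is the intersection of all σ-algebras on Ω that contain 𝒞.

σ(𝒞) = { {}, {A}, {B}, {C}, {D}, {A,B}, {A,C}, {A,D}, {B,C}, {B,D}, {C,D}, {A,B,C}, {A,B,D}, {A,C,D}, {B,C,D}, Ω }

Derivation:
Initial family (5 sets): { {}, {A}, {B}, {A,B,D}, Ω }.
Round 1 (4 new):
  {C}  = {A,B,D}ᶜ
  {A,B}  = {B} ∪ {A}
  {A,C,D}  = {B}ᶜ
  {B,C,D}  = {A}ᶜ
  — 9 sets.
Round 2. New:
  {A,C}  = {C} ∪ {A}
  {B,C}  = {B} ∪ {C}
  {C,D}  = {A,B}ᶜ
  {A,B,C}  = {A,B} ∪ {C}
  — 13 sets.
Round 3 adds 3:
  {D}  = {A,B,C}ᶜ
  {A,D}  = {B,C}ᶜ
  {B,D}  = {A,C}ᶜ
  — 16 sets.
Round 4: stable.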